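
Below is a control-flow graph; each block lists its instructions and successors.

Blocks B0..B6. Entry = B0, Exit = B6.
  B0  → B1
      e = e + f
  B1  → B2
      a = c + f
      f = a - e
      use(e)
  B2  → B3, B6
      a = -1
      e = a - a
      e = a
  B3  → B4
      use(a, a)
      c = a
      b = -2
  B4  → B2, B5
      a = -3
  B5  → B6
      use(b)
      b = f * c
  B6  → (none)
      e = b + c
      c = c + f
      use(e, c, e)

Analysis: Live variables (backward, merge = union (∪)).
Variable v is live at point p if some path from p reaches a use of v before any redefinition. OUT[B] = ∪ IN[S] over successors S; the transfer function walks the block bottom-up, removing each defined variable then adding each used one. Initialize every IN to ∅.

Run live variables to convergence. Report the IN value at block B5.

Answer: {b, c, f}

Working:
Converged values:
  B0:   IN={b, c, e, f}   OUT={b, c, e, f}
  B1:   IN={b, c, e, f}   OUT={b, c, f}
  B2:   IN={b, c, f}   OUT={a, b, c, f}
  B3:   IN={a, f}   OUT={b, c, f}
  B4:   IN={b, c, f}   OUT={b, c, f}
  B5:   IN={b, c, f}   OUT={b, c, f}
  B6:   IN={b, c, f}   OUT={}

Merge at B5: OUT[B5] = IN[B6] = {b, c, f}
Applying B5's transfer function to that OUT value gives IN[B5] (row B5 above).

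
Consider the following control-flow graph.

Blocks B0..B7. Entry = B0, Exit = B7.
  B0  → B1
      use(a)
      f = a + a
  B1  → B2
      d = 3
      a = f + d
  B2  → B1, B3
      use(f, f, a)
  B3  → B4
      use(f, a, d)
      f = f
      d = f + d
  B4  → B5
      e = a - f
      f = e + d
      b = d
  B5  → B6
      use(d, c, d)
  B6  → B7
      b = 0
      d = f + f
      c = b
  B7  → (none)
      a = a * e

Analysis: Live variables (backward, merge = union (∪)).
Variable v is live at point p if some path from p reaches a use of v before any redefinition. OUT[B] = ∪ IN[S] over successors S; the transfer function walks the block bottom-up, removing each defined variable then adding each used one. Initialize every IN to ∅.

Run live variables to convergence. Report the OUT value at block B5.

Converged values:
  B0:   IN={a, c}   OUT={c, f}
  B1:   IN={c, f}   OUT={a, c, d, f}
  B2:   IN={a, c, d, f}   OUT={a, c, d, f}
  B3:   IN={a, c, d, f}   OUT={a, c, d, f}
  B4:   IN={a, c, d, f}   OUT={a, c, d, e, f}
  B5:   IN={a, c, d, e, f}   OUT={a, e, f}
  B6:   IN={a, e, f}   OUT={a, e}
  B7:   IN={a, e}   OUT={}

Merge at B5: OUT[B5] = IN[B6] = {a, e, f}

Answer: {a, e, f}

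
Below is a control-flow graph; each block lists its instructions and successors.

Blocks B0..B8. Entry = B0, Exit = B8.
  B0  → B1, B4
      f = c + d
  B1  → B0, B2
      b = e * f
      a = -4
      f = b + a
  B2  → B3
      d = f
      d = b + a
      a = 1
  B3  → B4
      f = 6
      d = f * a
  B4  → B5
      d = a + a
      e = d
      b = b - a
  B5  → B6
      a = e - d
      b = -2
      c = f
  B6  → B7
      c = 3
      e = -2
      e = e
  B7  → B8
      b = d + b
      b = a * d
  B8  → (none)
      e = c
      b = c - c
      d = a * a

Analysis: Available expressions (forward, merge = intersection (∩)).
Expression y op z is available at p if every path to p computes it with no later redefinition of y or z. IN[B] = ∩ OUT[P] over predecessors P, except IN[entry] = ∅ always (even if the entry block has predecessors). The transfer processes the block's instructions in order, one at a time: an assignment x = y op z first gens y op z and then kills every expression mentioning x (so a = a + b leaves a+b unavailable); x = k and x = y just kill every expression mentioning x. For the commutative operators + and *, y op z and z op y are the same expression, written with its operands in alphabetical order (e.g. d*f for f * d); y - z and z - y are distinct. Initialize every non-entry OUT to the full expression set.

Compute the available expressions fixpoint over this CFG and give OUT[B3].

Per-block solution:
  B0: | IN={} | OUT={c+d}
  B1: | IN={c+d} | OUT={a+b, c+d}
  B2: | IN={a+b, c+d} | OUT={}
  B3: | IN={} | OUT={a*f}
  B4: | IN={} | OUT={a+a}
  B5: | IN={a+a} | OUT={e-d}
  B6: | IN={e-d} | OUT={}
  B7: | IN={} | OUT={a*d}
  B8: | IN={a*d} | OUT={a*a, c-c}

Merge at B3: IN[B3] = OUT[B2] = {}
Applying B3's transfer function to that IN value gives OUT[B3] (row B3 above).

Answer: {a*f}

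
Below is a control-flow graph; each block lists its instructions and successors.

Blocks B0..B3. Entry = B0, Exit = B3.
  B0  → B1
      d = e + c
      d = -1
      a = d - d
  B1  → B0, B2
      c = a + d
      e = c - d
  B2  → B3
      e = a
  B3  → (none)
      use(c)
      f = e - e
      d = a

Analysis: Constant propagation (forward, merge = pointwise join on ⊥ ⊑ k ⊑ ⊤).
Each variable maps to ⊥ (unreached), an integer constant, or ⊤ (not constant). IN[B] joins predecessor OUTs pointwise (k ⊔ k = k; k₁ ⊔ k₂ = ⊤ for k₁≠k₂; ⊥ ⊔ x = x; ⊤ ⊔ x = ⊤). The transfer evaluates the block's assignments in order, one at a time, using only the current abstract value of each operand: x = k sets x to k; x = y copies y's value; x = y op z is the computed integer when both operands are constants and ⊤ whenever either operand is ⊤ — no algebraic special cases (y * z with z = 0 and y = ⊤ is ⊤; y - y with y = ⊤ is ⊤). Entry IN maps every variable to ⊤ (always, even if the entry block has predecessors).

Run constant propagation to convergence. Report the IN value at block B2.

Answer: {a: 0, b: ⊤, c: -1, d: -1, e: 0, f: ⊤}

Derivation:
Fixpoint table:
  B0:   IN=(all ⊤)   OUT={a:0, d:-1; rest ⊤}
  B1:   IN={a:0, d:-1; rest ⊤}   OUT={a:0, c:-1, d:-1, e:0; rest ⊤}
  B2:   IN={a:0, c:-1, d:-1, e:0; rest ⊤}   OUT={a:0, c:-1, d:-1, e:0; rest ⊤}
  B3:   IN={a:0, c:-1, d:-1, e:0; rest ⊤}   OUT={a:0, c:-1, d:0, e:0, f:0; rest ⊤}

Merge at B2: IN[B2] = OUT[B1] = {a: 0, b: ⊤, c: -1, d: -1, e: 0, f: ⊤}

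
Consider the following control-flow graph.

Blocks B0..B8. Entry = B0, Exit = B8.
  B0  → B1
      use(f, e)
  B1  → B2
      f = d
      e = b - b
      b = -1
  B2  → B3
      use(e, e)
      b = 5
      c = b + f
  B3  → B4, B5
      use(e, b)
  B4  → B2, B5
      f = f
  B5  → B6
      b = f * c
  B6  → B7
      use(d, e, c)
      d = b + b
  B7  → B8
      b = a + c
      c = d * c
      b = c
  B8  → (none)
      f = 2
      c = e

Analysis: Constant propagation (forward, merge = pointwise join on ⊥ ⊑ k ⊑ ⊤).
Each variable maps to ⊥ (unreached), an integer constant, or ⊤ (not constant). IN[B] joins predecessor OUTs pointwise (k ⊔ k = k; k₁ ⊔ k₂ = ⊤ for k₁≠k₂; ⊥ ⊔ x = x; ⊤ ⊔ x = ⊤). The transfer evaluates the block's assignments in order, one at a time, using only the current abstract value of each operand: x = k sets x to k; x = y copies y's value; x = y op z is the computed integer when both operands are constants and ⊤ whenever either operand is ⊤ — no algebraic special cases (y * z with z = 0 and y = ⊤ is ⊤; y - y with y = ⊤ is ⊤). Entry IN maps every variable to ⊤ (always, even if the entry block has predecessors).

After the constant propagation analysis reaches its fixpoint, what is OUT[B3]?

Answer: {a: ⊤, b: 5, c: ⊤, d: ⊤, e: ⊤, f: ⊤}

Trace:
Fixpoint table:
  B0:   IN=(all ⊤)   OUT=(all ⊤)
  B1:   IN=(all ⊤)   OUT={b:-1; rest ⊤}
  B2:   IN=(all ⊤)   OUT={b:5; rest ⊤}
  B3:   IN={b:5; rest ⊤}   OUT={b:5; rest ⊤}
  B4:   IN={b:5; rest ⊤}   OUT={b:5; rest ⊤}
  B5:   IN={b:5; rest ⊤}   OUT=(all ⊤)
  B6:   IN=(all ⊤)   OUT=(all ⊤)
  B7:   IN=(all ⊤)   OUT=(all ⊤)
  B8:   IN=(all ⊤)   OUT={f:2; rest ⊤}

Merge at B3: IN[B3] = OUT[B2] = {a: ⊤, b: 5, c: ⊤, d: ⊤, e: ⊤, f: ⊤}
Applying B3's transfer function to that IN value gives OUT[B3] (row B3 above).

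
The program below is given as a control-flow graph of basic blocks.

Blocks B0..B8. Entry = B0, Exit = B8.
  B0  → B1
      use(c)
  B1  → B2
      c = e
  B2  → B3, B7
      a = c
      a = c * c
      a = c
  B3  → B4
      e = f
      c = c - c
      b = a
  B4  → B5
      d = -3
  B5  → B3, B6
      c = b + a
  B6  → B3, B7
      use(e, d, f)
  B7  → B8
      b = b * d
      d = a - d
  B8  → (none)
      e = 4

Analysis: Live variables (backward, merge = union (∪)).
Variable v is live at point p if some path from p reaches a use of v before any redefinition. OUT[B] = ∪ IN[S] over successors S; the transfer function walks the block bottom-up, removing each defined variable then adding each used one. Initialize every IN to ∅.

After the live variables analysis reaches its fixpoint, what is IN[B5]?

Converged values:
  B0:   IN={b, c, d, e, f}   OUT={b, d, e, f}
  B1:   IN={b, d, e, f}   OUT={b, c, d, f}
  B2:   IN={b, c, d, f}   OUT={a, b, c, d, f}
  B3:   IN={a, c, f}   OUT={a, b, e, f}
  B4:   IN={a, b, e, f}   OUT={a, b, d, e, f}
  B5:   IN={a, b, d, e, f}   OUT={a, b, c, d, e, f}
  B6:   IN={a, b, c, d, e, f}   OUT={a, b, c, d, f}
  B7:   IN={a, b, d}   OUT={}
  B8:   IN={}   OUT={}

Merge at B5: OUT[B5] = IN[B3] ⊔ IN[B6] = {a, b, c, d, e, f}
Applying B5's transfer function to that OUT value gives IN[B5] (row B5 above).

Answer: {a, b, d, e, f}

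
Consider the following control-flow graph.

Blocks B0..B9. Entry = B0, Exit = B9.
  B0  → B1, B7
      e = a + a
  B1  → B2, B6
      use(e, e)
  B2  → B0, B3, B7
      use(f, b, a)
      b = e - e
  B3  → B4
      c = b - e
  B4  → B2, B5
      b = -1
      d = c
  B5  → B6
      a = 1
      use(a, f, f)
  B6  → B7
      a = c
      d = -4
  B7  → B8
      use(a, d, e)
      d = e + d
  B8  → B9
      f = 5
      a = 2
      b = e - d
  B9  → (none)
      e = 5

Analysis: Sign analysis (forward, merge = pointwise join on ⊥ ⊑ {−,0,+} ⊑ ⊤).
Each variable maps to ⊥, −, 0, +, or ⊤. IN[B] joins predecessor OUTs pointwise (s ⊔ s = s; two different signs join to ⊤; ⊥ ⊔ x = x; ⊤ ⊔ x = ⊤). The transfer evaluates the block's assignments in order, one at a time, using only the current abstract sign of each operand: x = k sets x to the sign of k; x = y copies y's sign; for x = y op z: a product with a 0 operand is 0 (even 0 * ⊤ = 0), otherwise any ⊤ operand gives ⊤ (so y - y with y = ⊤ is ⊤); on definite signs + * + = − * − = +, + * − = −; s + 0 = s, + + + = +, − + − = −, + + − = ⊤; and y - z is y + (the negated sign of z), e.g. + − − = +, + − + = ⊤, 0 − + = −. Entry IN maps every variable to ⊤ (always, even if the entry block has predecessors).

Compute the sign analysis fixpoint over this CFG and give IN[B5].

Fixpoint table:
  B0: | IN=(all ⊤) | OUT=(all ⊤)
  B1: | IN=(all ⊤) | OUT=(all ⊤)
  B2: | IN=(all ⊤) | OUT=(all ⊤)
  B3: | IN=(all ⊤) | OUT=(all ⊤)
  B4: | IN=(all ⊤) | OUT={b:-; rest ⊤}
  B5: | IN={b:-; rest ⊤} | OUT={a:+, b:-; rest ⊤}
  B6: | IN=(all ⊤) | OUT={d:-; rest ⊤}
  B7: | IN=(all ⊤) | OUT=(all ⊤)
  B8: | IN=(all ⊤) | OUT={a:+, f:+; rest ⊤}
  B9: | IN={a:+, f:+; rest ⊤} | OUT={a:+, e:+, f:+; rest ⊤}

Merge at B5: IN[B5] = OUT[B4] = {a: ⊤, b: -, c: ⊤, d: ⊤, e: ⊤, f: ⊤}

Answer: {a: ⊤, b: -, c: ⊤, d: ⊤, e: ⊤, f: ⊤}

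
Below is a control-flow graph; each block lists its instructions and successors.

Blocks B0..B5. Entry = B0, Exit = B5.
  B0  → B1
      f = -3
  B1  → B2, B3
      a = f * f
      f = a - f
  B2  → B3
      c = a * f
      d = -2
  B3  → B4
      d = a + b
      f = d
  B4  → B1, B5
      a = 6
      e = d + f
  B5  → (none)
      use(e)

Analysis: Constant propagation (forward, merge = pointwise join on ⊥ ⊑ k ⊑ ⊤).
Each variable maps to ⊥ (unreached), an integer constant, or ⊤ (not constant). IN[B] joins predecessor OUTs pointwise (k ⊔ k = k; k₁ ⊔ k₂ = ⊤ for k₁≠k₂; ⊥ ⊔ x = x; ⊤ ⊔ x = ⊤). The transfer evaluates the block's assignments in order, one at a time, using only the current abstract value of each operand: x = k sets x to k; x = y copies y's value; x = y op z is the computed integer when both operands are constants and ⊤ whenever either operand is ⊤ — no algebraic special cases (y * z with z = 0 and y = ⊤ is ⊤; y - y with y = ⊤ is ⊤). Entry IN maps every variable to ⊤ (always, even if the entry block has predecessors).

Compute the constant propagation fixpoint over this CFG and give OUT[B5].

Per-block solution:
  B0:   IN=(all ⊤)   OUT={f:-3; rest ⊤}
  B1:   IN=(all ⊤)   OUT=(all ⊤)
  B2:   IN=(all ⊤)   OUT={d:-2; rest ⊤}
  B3:   IN=(all ⊤)   OUT=(all ⊤)
  B4:   IN=(all ⊤)   OUT={a:6; rest ⊤}
  B5:   IN={a:6; rest ⊤}   OUT={a:6; rest ⊤}

Merge at B5: IN[B5] = OUT[B4] = {a: 6, b: ⊤, c: ⊤, d: ⊤, e: ⊤, f: ⊤}
Applying B5's transfer function to that IN value gives OUT[B5] (row B5 above).

Answer: {a: 6, b: ⊤, c: ⊤, d: ⊤, e: ⊤, f: ⊤}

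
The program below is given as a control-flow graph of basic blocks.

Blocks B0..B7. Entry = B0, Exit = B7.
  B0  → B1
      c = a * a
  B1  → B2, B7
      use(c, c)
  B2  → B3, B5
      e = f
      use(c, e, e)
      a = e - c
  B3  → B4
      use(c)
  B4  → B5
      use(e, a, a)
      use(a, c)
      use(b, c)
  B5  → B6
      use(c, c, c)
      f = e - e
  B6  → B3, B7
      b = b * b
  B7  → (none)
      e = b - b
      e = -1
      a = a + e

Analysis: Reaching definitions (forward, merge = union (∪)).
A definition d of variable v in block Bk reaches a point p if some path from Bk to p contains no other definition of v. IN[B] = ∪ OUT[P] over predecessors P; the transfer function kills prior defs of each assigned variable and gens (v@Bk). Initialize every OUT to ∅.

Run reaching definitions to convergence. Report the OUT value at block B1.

Per-block solution:
  B0:  IN={}  OUT={c@B0}
  B1:  IN={c@B0}  OUT={c@B0}
  B2:  IN={c@B0}  OUT={a@B2, c@B0, e@B2}
  B3:  IN={a@B2, b@B6, c@B0, e@B2, f@B5}  OUT={a@B2, b@B6, c@B0, e@B2, f@B5}
  B4:  IN={a@B2, b@B6, c@B0, e@B2, f@B5}  OUT={a@B2, b@B6, c@B0, e@B2, f@B5}
  B5:  IN={a@B2, b@B6, c@B0, e@B2, f@B5}  OUT={a@B2, b@B6, c@B0, e@B2, f@B5}
  B6:  IN={a@B2, b@B6, c@B0, e@B2, f@B5}  OUT={a@B2, b@B6, c@B0, e@B2, f@B5}
  B7:  IN={a@B2, b@B6, c@B0, e@B2, f@B5}  OUT={a@B7, b@B6, c@B0, e@B7, f@B5}

Merge at B1: IN[B1] = OUT[B0] = {c@B0}
Applying B1's transfer function to that IN value gives OUT[B1] (row B1 above).

Answer: {c@B0}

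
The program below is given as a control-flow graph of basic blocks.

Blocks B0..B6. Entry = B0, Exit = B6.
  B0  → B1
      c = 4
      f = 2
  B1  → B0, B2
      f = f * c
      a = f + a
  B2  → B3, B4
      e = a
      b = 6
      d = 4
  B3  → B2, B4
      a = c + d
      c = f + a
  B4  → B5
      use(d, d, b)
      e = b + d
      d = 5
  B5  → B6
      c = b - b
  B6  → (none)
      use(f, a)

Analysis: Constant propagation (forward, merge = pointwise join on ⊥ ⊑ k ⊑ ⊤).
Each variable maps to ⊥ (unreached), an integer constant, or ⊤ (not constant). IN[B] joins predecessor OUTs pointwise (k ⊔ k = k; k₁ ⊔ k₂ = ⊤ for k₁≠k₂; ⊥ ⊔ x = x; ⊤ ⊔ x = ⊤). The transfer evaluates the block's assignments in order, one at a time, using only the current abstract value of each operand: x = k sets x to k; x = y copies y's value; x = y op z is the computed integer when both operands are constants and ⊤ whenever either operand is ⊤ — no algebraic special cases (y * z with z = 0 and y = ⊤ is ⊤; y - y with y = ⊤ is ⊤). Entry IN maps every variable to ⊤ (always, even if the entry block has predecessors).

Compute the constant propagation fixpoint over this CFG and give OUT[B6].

Converged values:
  B0: | IN=(all ⊤) | OUT={c:4, f:2; rest ⊤}
  B1: | IN={c:4, f:2; rest ⊤} | OUT={c:4, f:8; rest ⊤}
  B2: | IN={f:8; rest ⊤} | OUT={b:6, d:4, f:8; rest ⊤}
  B3: | IN={b:6, d:4, f:8; rest ⊤} | OUT={b:6, d:4, f:8; rest ⊤}
  B4: | IN={b:6, d:4, f:8; rest ⊤} | OUT={b:6, d:5, e:10, f:8; rest ⊤}
  B5: | IN={b:6, d:5, e:10, f:8; rest ⊤} | OUT={b:6, c:0, d:5, e:10, f:8; rest ⊤}
  B6: | IN={b:6, c:0, d:5, e:10, f:8; rest ⊤} | OUT={b:6, c:0, d:5, e:10, f:8; rest ⊤}

Merge at B6: IN[B6] = OUT[B5] = {a: ⊤, b: 6, c: 0, d: 5, e: 10, f: 8}
Applying B6's transfer function to that IN value gives OUT[B6] (row B6 above).

Answer: {a: ⊤, b: 6, c: 0, d: 5, e: 10, f: 8}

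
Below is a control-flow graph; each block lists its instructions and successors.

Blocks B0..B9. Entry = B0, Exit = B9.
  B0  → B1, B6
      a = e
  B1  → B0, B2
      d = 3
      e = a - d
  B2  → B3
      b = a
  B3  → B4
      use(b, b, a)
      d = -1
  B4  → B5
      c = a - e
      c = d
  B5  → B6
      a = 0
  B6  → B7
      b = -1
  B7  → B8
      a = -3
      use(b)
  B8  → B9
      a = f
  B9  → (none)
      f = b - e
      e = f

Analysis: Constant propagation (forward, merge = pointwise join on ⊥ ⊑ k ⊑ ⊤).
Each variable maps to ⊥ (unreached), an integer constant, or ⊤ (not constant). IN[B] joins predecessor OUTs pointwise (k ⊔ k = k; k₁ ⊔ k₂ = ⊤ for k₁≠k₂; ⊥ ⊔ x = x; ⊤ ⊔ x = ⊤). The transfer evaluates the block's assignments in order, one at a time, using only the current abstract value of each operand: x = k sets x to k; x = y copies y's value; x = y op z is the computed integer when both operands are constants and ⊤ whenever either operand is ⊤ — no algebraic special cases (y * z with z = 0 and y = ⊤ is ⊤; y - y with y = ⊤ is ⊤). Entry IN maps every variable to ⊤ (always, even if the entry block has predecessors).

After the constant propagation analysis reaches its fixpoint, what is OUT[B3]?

Per-block solution:
  B0: | IN=(all ⊤) | OUT=(all ⊤)
  B1: | IN=(all ⊤) | OUT={d:3; rest ⊤}
  B2: | IN={d:3; rest ⊤} | OUT={d:3; rest ⊤}
  B3: | IN={d:3; rest ⊤} | OUT={d:-1; rest ⊤}
  B4: | IN={d:-1; rest ⊤} | OUT={c:-1, d:-1; rest ⊤}
  B5: | IN={c:-1, d:-1; rest ⊤} | OUT={a:0, c:-1, d:-1; rest ⊤}
  B6: | IN=(all ⊤) | OUT={b:-1; rest ⊤}
  B7: | IN={b:-1; rest ⊤} | OUT={a:-3, b:-1; rest ⊤}
  B8: | IN={a:-3, b:-1; rest ⊤} | OUT={b:-1; rest ⊤}
  B9: | IN={b:-1; rest ⊤} | OUT={b:-1; rest ⊤}

Merge at B3: IN[B3] = OUT[B2] = {a: ⊤, b: ⊤, c: ⊤, d: 3, e: ⊤, f: ⊤}
Applying B3's transfer function to that IN value gives OUT[B3] (row B3 above).

Answer: {a: ⊤, b: ⊤, c: ⊤, d: -1, e: ⊤, f: ⊤}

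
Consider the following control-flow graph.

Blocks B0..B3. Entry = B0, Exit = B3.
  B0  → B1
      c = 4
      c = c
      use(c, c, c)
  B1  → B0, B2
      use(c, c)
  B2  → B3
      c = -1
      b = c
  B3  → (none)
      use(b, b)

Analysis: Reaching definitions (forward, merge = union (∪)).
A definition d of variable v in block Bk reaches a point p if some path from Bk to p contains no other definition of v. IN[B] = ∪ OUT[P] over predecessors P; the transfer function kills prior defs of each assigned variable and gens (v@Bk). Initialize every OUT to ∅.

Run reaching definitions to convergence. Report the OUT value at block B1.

Converged values:
  B0: | IN={c@B0} | OUT={c@B0}
  B1: | IN={c@B0} | OUT={c@B0}
  B2: | IN={c@B0} | OUT={b@B2, c@B2}
  B3: | IN={b@B2, c@B2} | OUT={b@B2, c@B2}

Merge at B1: IN[B1] = OUT[B0] = {c@B0}
Applying B1's transfer function to that IN value gives OUT[B1] (row B1 above).

Answer: {c@B0}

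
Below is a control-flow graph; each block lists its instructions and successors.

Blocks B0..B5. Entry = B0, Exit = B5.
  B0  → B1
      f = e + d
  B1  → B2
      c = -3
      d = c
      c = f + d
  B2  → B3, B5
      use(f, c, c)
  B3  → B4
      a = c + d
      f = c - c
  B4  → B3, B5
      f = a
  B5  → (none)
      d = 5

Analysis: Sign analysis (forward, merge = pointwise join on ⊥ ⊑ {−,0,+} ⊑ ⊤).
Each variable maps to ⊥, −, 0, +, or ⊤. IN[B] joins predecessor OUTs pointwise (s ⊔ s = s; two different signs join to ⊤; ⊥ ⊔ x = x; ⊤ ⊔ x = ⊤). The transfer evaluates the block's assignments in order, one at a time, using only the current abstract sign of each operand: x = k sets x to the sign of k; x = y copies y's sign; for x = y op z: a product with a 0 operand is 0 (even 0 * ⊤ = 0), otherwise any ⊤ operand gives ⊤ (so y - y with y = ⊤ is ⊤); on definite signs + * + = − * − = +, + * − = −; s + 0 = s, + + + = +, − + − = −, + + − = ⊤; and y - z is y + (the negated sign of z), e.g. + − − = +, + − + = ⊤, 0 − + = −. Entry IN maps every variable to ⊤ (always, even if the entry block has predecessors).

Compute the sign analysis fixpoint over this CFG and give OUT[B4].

Answer: {a: ⊤, b: ⊤, c: ⊤, d: -, e: ⊤, f: ⊤}

Working:
Per-block solution:
  B0:  IN=(all ⊤)  OUT=(all ⊤)
  B1:  IN=(all ⊤)  OUT={d:-; rest ⊤}
  B2:  IN={d:-; rest ⊤}  OUT={d:-; rest ⊤}
  B3:  IN={d:-; rest ⊤}  OUT={d:-; rest ⊤}
  B4:  IN={d:-; rest ⊤}  OUT={d:-; rest ⊤}
  B5:  IN={d:-; rest ⊤}  OUT={d:+; rest ⊤}

Merge at B4: IN[B4] = OUT[B3] = {a: ⊤, b: ⊤, c: ⊤, d: -, e: ⊤, f: ⊤}
Applying B4's transfer function to that IN value gives OUT[B4] (row B4 above).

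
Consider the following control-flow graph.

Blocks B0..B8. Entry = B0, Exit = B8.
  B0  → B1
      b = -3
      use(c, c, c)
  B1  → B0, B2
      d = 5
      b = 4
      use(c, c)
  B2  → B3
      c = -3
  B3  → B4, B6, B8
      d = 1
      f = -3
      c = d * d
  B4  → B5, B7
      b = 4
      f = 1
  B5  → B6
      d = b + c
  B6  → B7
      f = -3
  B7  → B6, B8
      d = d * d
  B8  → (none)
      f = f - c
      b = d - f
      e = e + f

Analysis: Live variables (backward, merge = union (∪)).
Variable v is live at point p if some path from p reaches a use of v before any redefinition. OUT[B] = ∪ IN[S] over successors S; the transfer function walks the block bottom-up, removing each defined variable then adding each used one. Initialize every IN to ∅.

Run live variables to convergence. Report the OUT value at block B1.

Per-block solution:
  B0: | IN={c, e} | OUT={c, e}
  B1: | IN={c, e} | OUT={c, e}
  B2: | IN={e} | OUT={e}
  B3: | IN={e} | OUT={c, d, e, f}
  B4: | IN={c, d, e} | OUT={b, c, d, e, f}
  B5: | IN={b, c, e} | OUT={c, d, e}
  B6: | IN={c, d, e} | OUT={c, d, e, f}
  B7: | IN={c, d, e, f} | OUT={c, d, e, f}
  B8: | IN={c, d, e, f} | OUT={}

Merge at B1: OUT[B1] = IN[B0] ⊔ IN[B2] = {c, e}

Answer: {c, e}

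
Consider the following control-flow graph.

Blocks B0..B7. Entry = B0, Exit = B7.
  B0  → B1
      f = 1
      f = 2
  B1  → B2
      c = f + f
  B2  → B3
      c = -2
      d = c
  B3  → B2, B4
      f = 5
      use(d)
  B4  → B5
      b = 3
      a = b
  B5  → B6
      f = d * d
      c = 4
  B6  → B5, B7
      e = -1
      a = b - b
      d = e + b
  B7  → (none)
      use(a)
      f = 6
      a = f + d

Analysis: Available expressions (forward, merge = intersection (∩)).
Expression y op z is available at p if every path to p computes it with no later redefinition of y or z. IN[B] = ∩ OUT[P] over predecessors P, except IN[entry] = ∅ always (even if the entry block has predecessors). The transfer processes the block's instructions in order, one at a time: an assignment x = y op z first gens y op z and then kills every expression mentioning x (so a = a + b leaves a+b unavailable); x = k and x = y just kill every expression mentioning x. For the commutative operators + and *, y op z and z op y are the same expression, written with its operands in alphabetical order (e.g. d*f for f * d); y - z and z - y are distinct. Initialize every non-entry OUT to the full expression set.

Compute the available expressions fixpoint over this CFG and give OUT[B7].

Converged values:
  B0:  IN={}  OUT={}
  B1:  IN={}  OUT={f+f}
  B2:  IN={}  OUT={}
  B3:  IN={}  OUT={}
  B4:  IN={}  OUT={}
  B5:  IN={}  OUT={d*d}
  B6:  IN={d*d}  OUT={b+e, b-b}
  B7:  IN={b+e, b-b}  OUT={b+e, b-b, d+f}

Merge at B7: IN[B7] = OUT[B6] = {b+e, b-b}
Applying B7's transfer function to that IN value gives OUT[B7] (row B7 above).

Answer: {b+e, b-b, d+f}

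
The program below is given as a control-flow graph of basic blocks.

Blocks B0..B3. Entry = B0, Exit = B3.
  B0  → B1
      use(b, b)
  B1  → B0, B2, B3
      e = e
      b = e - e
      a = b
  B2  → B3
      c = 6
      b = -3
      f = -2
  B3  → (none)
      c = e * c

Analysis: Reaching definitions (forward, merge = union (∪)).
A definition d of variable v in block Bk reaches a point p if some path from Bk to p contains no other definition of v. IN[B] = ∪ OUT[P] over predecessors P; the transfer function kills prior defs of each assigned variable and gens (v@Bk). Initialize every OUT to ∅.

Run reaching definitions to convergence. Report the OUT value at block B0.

Answer: {a@B1, b@B1, e@B1}

Derivation:
Per-block solution:
  B0:  IN={a@B1, b@B1, e@B1}  OUT={a@B1, b@B1, e@B1}
  B1:  IN={a@B1, b@B1, e@B1}  OUT={a@B1, b@B1, e@B1}
  B2:  IN={a@B1, b@B1, e@B1}  OUT={a@B1, b@B2, c@B2, e@B1, f@B2}
  B3:  IN={a@B1, b@B1, b@B2, c@B2, e@B1, f@B2}  OUT={a@B1, b@B1, b@B2, c@B3, e@B1, f@B2}

Merge at B0 (entry node, so the boundary value {} is joined with the incoming edge(s)): IN[B0] = {} ⊔ OUT[B1] = {a@B1, b@B1, e@B1}
Applying B0's transfer function to that IN value gives OUT[B0] (row B0 above).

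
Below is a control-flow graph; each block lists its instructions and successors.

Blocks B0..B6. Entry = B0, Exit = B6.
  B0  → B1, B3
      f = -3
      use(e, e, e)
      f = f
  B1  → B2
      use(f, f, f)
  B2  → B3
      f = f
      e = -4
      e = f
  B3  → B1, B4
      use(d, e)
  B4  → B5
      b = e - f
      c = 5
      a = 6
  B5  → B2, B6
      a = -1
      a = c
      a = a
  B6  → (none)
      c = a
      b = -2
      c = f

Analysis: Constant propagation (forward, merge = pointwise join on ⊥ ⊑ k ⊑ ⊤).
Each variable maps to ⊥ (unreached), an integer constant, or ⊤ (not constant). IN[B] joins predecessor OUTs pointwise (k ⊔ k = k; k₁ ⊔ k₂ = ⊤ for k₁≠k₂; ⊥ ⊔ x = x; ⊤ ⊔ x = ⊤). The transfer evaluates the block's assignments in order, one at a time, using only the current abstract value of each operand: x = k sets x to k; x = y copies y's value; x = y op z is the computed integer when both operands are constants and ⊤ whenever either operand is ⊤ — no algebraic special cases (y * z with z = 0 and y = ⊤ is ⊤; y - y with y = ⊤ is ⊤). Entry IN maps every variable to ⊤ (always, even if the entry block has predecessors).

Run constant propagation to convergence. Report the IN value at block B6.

Answer: {a: 5, b: ⊤, c: 5, d: ⊤, e: ⊤, f: -3}

Trace:
Converged values:
  B0:   IN=(all ⊤)   OUT={f:-3; rest ⊤}
  B1:   IN={f:-3; rest ⊤}   OUT={f:-3; rest ⊤}
  B2:   IN={f:-3; rest ⊤}   OUT={e:-3, f:-3; rest ⊤}
  B3:   IN={f:-3; rest ⊤}   OUT={f:-3; rest ⊤}
  B4:   IN={f:-3; rest ⊤}   OUT={a:6, c:5, f:-3; rest ⊤}
  B5:   IN={a:6, c:5, f:-3; rest ⊤}   OUT={a:5, c:5, f:-3; rest ⊤}
  B6:   IN={a:5, c:5, f:-3; rest ⊤}   OUT={a:5, b:-2, c:-3, f:-3; rest ⊤}

Merge at B6: IN[B6] = OUT[B5] = {a: 5, b: ⊤, c: 5, d: ⊤, e: ⊤, f: -3}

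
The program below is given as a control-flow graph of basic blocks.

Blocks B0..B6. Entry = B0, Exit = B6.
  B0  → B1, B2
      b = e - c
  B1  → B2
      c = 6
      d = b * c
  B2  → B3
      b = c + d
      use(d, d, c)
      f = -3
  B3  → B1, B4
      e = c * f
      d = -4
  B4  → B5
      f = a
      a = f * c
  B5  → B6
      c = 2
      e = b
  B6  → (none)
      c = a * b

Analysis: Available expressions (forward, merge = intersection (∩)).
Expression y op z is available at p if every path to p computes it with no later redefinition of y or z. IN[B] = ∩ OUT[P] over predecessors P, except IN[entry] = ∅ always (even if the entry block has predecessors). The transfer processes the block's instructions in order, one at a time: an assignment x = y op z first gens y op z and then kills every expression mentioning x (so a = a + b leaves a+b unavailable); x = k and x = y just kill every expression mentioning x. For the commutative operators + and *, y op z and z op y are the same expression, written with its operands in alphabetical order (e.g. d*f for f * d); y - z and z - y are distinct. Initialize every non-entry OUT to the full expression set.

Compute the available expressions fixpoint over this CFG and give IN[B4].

Answer: {c*f}

Derivation:
Per-block solution:
  B0:  IN={}  OUT={e-c}
  B1:  IN={}  OUT={b*c}
  B2:  IN={}  OUT={c+d}
  B3:  IN={c+d}  OUT={c*f}
  B4:  IN={c*f}  OUT={c*f}
  B5:  IN={c*f}  OUT={}
  B6:  IN={}  OUT={a*b}

Merge at B4: IN[B4] = OUT[B3] = {c*f}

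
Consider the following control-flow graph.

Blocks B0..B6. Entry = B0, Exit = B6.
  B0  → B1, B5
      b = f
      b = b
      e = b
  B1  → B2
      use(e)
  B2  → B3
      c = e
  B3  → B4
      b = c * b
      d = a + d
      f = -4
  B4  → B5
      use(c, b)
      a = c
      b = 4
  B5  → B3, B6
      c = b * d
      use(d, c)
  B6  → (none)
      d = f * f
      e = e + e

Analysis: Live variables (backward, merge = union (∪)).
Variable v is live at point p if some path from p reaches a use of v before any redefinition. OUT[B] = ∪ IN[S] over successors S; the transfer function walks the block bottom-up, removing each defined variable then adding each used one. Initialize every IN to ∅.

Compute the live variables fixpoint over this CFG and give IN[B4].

Per-block solution:
  B0:   IN={a, d, f}   OUT={a, b, d, e, f}
  B1:   IN={a, b, d, e}   OUT={a, b, d, e}
  B2:   IN={a, b, d, e}   OUT={a, b, c, d, e}
  B3:   IN={a, b, c, d, e}   OUT={b, c, d, e, f}
  B4:   IN={b, c, d, e, f}   OUT={a, b, d, e, f}
  B5:   IN={a, b, d, e, f}   OUT={a, b, c, d, e, f}
  B6:   IN={e, f}   OUT={}

Merge at B4: OUT[B4] = IN[B5] = {a, b, d, e, f}
Applying B4's transfer function to that OUT value gives IN[B4] (row B4 above).

Answer: {b, c, d, e, f}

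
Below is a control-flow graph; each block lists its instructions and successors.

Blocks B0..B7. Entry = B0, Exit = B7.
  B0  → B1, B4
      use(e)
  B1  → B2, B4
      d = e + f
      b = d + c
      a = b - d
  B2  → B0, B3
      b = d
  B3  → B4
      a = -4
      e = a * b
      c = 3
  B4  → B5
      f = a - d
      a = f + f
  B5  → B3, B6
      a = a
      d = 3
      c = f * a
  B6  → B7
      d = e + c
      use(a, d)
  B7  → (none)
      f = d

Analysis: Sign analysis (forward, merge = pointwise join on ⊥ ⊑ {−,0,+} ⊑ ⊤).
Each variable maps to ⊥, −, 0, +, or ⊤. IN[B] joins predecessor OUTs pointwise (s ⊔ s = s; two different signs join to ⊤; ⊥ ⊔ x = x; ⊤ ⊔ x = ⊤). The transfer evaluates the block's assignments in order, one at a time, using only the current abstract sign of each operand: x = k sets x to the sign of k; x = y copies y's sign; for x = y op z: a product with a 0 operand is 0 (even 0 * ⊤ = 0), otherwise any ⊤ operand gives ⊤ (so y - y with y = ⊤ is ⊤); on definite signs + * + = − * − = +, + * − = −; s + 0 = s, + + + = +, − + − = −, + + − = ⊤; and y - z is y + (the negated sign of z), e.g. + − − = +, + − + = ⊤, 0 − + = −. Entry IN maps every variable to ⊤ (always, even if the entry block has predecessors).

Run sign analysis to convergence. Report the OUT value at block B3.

Converged values:
  B0:  IN=(all ⊤)  OUT=(all ⊤)
  B1:  IN=(all ⊤)  OUT=(all ⊤)
  B2:  IN=(all ⊤)  OUT=(all ⊤)
  B3:  IN=(all ⊤)  OUT={a:-, c:+; rest ⊤}
  B4:  IN=(all ⊤)  OUT=(all ⊤)
  B5:  IN=(all ⊤)  OUT={d:+; rest ⊤}
  B6:  IN={d:+; rest ⊤}  OUT=(all ⊤)
  B7:  IN=(all ⊤)  OUT=(all ⊤)

Merge at B3: IN[B3] = OUT[B2] ⊔ OUT[B5] = {a: ⊤, b: ⊤, c: ⊤, d: ⊤, e: ⊤, f: ⊤}
Applying B3's transfer function to that IN value gives OUT[B3] (row B3 above).

Answer: {a: -, b: ⊤, c: +, d: ⊤, e: ⊤, f: ⊤}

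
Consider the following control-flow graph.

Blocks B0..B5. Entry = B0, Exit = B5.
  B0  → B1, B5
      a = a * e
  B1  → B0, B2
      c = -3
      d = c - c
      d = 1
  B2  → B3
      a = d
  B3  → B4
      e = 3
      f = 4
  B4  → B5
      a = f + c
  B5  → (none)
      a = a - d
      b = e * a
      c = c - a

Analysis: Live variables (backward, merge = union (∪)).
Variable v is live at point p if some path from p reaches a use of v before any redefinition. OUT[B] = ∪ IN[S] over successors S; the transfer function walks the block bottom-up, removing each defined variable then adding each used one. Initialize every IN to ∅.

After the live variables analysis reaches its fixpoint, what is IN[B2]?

Answer: {c, d}

Working:
Fixpoint table:
  B0:  IN={a, c, d, e}  OUT={a, c, d, e}
  B1:  IN={a, e}  OUT={a, c, d, e}
  B2:  IN={c, d}  OUT={c, d}
  B3:  IN={c, d}  OUT={c, d, e, f}
  B4:  IN={c, d, e, f}  OUT={a, c, d, e}
  B5:  IN={a, c, d, e}  OUT={}

Merge at B2: OUT[B2] = IN[B3] = {c, d}
Applying B2's transfer function to that OUT value gives IN[B2] (row B2 above).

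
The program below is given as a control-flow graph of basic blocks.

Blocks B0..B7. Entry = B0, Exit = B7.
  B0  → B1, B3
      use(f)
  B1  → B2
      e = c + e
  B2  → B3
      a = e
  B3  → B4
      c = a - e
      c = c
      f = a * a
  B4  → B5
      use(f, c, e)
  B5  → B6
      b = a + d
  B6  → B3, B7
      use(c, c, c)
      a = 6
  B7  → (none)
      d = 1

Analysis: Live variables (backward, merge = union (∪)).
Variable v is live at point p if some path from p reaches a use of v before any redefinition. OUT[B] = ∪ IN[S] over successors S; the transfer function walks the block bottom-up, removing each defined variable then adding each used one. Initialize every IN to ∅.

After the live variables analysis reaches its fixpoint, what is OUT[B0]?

Per-block solution:
  B0:  IN={a, c, d, e, f}  OUT={a, c, d, e}
  B1:  IN={c, d, e}  OUT={d, e}
  B2:  IN={d, e}  OUT={a, d, e}
  B3:  IN={a, d, e}  OUT={a, c, d, e, f}
  B4:  IN={a, c, d, e, f}  OUT={a, c, d, e}
  B5:  IN={a, c, d, e}  OUT={c, d, e}
  B6:  IN={c, d, e}  OUT={a, d, e}
  B7:  IN={}  OUT={}

Merge at B0: OUT[B0] = IN[B1] ⊔ IN[B3] = {a, c, d, e}

Answer: {a, c, d, e}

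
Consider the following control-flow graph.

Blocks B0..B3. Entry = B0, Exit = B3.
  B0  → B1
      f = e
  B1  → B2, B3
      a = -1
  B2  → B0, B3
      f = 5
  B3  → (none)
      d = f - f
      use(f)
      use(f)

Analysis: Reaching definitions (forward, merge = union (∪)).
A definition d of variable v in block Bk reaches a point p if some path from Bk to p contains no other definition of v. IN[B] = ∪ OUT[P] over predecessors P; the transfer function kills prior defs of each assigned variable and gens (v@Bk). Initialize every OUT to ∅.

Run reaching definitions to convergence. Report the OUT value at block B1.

Converged values:
  B0: | IN={a@B1, f@B2} | OUT={a@B1, f@B0}
  B1: | IN={a@B1, f@B0} | OUT={a@B1, f@B0}
  B2: | IN={a@B1, f@B0} | OUT={a@B1, f@B2}
  B3: | IN={a@B1, f@B0, f@B2} | OUT={a@B1, d@B3, f@B0, f@B2}

Merge at B1: IN[B1] = OUT[B0] = {a@B1, f@B0}
Applying B1's transfer function to that IN value gives OUT[B1] (row B1 above).

Answer: {a@B1, f@B0}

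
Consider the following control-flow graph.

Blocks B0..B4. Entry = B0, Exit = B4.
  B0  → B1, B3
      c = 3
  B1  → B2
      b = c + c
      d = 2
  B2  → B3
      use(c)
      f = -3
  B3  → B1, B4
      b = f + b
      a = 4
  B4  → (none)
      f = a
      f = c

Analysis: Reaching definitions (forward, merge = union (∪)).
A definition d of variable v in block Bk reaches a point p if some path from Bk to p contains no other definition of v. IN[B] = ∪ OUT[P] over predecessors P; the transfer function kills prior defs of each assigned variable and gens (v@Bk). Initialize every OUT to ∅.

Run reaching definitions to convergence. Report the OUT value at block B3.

Answer: {a@B3, b@B3, c@B0, d@B1, f@B2}

Trace:
Per-block solution:
  B0: | IN={} | OUT={c@B0}
  B1: | IN={a@B3, b@B3, c@B0, d@B1, f@B2} | OUT={a@B3, b@B1, c@B0, d@B1, f@B2}
  B2: | IN={a@B3, b@B1, c@B0, d@B1, f@B2} | OUT={a@B3, b@B1, c@B0, d@B1, f@B2}
  B3: | IN={a@B3, b@B1, c@B0, d@B1, f@B2} | OUT={a@B3, b@B3, c@B0, d@B1, f@B2}
  B4: | IN={a@B3, b@B3, c@B0, d@B1, f@B2} | OUT={a@B3, b@B3, c@B0, d@B1, f@B4}

Merge at B3: IN[B3] = OUT[B0] ⊔ OUT[B2] = {a@B3, b@B1, c@B0, d@B1, f@B2}
Applying B3's transfer function to that IN value gives OUT[B3] (row B3 above).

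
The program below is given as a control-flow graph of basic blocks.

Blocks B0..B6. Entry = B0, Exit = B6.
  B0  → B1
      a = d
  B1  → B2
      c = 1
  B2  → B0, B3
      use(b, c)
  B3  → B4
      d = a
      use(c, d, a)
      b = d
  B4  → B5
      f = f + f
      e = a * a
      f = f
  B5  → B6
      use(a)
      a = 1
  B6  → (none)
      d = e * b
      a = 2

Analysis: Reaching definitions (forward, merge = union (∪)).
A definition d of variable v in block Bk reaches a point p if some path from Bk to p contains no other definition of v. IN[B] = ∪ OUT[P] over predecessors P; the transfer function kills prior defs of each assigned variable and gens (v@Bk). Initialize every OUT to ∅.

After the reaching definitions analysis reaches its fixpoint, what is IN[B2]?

Answer: {a@B0, c@B1}

Working:
Fixpoint table:
  B0:   IN={a@B0, c@B1}   OUT={a@B0, c@B1}
  B1:   IN={a@B0, c@B1}   OUT={a@B0, c@B1}
  B2:   IN={a@B0, c@B1}   OUT={a@B0, c@B1}
  B3:   IN={a@B0, c@B1}   OUT={a@B0, b@B3, c@B1, d@B3}
  B4:   IN={a@B0, b@B3, c@B1, d@B3}   OUT={a@B0, b@B3, c@B1, d@B3, e@B4, f@B4}
  B5:   IN={a@B0, b@B3, c@B1, d@B3, e@B4, f@B4}   OUT={a@B5, b@B3, c@B1, d@B3, e@B4, f@B4}
  B6:   IN={a@B5, b@B3, c@B1, d@B3, e@B4, f@B4}   OUT={a@B6, b@B3, c@B1, d@B6, e@B4, f@B4}

Merge at B2: IN[B2] = OUT[B1] = {a@B0, c@B1}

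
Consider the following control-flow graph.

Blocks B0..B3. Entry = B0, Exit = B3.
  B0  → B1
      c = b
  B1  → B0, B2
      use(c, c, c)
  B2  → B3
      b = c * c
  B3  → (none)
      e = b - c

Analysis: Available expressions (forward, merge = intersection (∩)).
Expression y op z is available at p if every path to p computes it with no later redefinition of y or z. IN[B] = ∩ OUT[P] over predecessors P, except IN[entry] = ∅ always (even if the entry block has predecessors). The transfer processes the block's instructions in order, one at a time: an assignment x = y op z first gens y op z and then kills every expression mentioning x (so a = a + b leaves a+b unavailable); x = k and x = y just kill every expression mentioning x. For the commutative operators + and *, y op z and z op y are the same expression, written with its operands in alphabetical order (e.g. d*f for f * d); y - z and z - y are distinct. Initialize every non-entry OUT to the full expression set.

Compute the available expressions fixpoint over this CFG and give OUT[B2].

Converged values:
  B0:  IN={}  OUT={}
  B1:  IN={}  OUT={}
  B2:  IN={}  OUT={c*c}
  B3:  IN={c*c}  OUT={b-c, c*c}

Merge at B2: IN[B2] = OUT[B1] = {}
Applying B2's transfer function to that IN value gives OUT[B2] (row B2 above).

Answer: {c*c}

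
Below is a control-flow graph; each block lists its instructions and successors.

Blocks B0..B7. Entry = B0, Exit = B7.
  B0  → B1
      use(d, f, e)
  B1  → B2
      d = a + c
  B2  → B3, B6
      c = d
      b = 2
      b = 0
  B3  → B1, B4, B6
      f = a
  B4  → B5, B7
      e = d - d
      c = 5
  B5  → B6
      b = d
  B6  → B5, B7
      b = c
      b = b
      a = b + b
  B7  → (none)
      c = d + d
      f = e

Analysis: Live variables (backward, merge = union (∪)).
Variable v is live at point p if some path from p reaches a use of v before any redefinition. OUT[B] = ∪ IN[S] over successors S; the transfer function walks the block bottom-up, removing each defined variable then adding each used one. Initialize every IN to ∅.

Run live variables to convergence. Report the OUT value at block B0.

Answer: {a, c, e}

Working:
Fixpoint table:
  B0: | IN={a, c, d, e, f} | OUT={a, c, e}
  B1: | IN={a, c, e} | OUT={a, d, e}
  B2: | IN={a, d, e} | OUT={a, c, d, e}
  B3: | IN={a, c, d, e} | OUT={a, c, d, e}
  B4: | IN={d} | OUT={c, d, e}
  B5: | IN={c, d, e} | OUT={c, d, e}
  B6: | IN={c, d, e} | OUT={c, d, e}
  B7: | IN={d, e} | OUT={}

Merge at B0: OUT[B0] = IN[B1] = {a, c, e}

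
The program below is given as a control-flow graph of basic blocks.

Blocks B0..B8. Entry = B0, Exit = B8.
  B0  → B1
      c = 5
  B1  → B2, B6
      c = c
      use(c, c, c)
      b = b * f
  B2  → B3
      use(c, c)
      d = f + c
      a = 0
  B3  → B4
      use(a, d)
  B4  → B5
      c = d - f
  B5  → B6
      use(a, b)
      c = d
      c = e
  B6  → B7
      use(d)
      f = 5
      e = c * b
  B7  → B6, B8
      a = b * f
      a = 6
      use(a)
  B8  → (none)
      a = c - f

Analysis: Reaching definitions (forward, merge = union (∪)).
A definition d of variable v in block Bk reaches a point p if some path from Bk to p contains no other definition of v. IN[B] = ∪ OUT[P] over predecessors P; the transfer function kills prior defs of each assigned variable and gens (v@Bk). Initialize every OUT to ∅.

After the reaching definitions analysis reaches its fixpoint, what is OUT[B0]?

Answer: {c@B0}

Trace:
Per-block solution:
  B0: | IN={} | OUT={c@B0}
  B1: | IN={c@B0} | OUT={b@B1, c@B1}
  B2: | IN={b@B1, c@B1} | OUT={a@B2, b@B1, c@B1, d@B2}
  B3: | IN={a@B2, b@B1, c@B1, d@B2} | OUT={a@B2, b@B1, c@B1, d@B2}
  B4: | IN={a@B2, b@B1, c@B1, d@B2} | OUT={a@B2, b@B1, c@B4, d@B2}
  B5: | IN={a@B2, b@B1, c@B4, d@B2} | OUT={a@B2, b@B1, c@B5, d@B2}
  B6: | IN={a@B2, a@B7, b@B1, c@B1, c@B5, d@B2, e@B6, f@B6} | OUT={a@B2, a@B7, b@B1, c@B1, c@B5, d@B2, e@B6, f@B6}
  B7: | IN={a@B2, a@B7, b@B1, c@B1, c@B5, d@B2, e@B6, f@B6} | OUT={a@B7, b@B1, c@B1, c@B5, d@B2, e@B6, f@B6}
  B8: | IN={a@B7, b@B1, c@B1, c@B5, d@B2, e@B6, f@B6} | OUT={a@B8, b@B1, c@B1, c@B5, d@B2, e@B6, f@B6}

B0 is the boundary node: IN[B0] = {}
Applying B0's transfer function to that IN value gives OUT[B0] (row B0 above).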